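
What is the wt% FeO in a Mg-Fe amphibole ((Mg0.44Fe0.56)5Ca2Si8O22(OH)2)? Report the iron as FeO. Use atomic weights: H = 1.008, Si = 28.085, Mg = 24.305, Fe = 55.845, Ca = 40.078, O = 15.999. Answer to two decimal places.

22.33 wt%

Molar mass of (Mg0.44Fe0.56)5Ca2Si8O22(OH)2 = 2.20×24.305 + 2.80×55.845 + 2×40.078 + 8×28.085 + 24×15.999 + 2×1.008 = 900.665 g/mol.
Each formula unit contains 2.80 Fe, equivalent to 2.80/1 = 2.8000 mol FeO.
M(FeO) = 1×55.845 + 1×15.999 = 71.844 g/mol.
Mass of FeO per formula unit = 2.8000 × 71.844 = 201.163 g.
FeO wt% = 201.163 / 900.665 × 100 = 22.33%.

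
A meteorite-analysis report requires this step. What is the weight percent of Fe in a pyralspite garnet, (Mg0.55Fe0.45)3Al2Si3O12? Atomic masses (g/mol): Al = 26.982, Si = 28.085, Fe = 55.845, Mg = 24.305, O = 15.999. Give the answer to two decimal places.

Formula mass = 1.65×24.305 + 1.35×55.845 + 2×26.982 + 3×28.085 + 12×15.999 = 445.701 g/mol, of which 75.391 g is Fe.
So Fe makes up 75.391/445.701 = 0.1692 of the mass, i.e. 16.92%.

16.92 mass %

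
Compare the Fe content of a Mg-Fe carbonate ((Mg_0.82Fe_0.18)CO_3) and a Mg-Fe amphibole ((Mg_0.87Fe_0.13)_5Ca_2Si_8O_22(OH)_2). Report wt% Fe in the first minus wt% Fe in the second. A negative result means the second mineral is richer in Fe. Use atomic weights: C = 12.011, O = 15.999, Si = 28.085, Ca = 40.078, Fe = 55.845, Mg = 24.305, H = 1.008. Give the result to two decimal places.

M((Mg_0.82Fe_0.18)CO_3) = 89.990 g/mol, so wt% Fe = 10.052/89.990 × 100 = 11.17%.
M((Mg_0.87Fe_0.13)_5Ca_2Si_8O_22(OH)_2) = 832.854 g/mol, so wt% Fe = 36.299/832.854 × 100 = 4.36%.
11.17 − 4.36 = 6.81 pp.

6.81 percentage points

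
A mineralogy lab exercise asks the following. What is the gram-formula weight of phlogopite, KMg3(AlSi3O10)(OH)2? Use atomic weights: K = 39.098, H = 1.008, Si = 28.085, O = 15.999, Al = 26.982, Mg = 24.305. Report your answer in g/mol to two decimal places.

M = 1(39.098) + 3(24.305) + 1(26.982) + 3(28.085) + 12(15.999) + 2(1.008)

417.25 g/mol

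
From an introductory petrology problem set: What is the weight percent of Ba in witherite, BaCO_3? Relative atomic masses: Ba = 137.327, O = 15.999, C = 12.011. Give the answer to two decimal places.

69.59 weight percent

M(BaCO_3) = 197.335 g/mol.
Ba contributes 1 × 137.327 = 137.327 g per mole.
137.327/197.335 = 0.6959 → 69.59%.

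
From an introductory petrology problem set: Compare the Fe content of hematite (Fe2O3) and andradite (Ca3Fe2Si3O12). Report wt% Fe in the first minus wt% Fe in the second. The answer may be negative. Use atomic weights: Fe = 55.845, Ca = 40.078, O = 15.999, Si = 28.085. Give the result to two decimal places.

Fe in Fe2O3: molar mass 159.687 g/mol; 2×55.845 = 111.690 g → 69.94 wt%.
Fe in Ca3Fe2Si3O12: molar mass 508.167 g/mol; 2×55.845 = 111.690 g → 21.98 wt%.
Difference = 69.94 − 21.98 = 47.96 percentage points.

47.96 percentage points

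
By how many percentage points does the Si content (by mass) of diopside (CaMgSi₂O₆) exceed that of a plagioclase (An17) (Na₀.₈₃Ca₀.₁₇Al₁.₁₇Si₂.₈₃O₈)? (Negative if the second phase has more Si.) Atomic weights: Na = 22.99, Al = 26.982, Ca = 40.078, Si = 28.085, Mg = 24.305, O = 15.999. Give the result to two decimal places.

-4.06 percentage points

M(CaMgSi₂O₆) = 216.547 g/mol, so wt% Si = 56.170/216.547 × 100 = 25.94%.
M(Na₀.₈₃Ca₀.₁₇Al₁.₁₇Si₂.₈₃O₈) = 264.936 g/mol, so wt% Si = 79.481/264.936 × 100 = 30.00%.
25.94 − 30.00 = -4.06 pp.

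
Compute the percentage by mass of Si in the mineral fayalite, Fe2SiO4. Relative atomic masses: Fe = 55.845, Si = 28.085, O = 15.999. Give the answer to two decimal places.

13.78 mass %

M(Fe2SiO4) = 203.771 g/mol.
Si contributes 1 × 28.085 = 28.085 g per mole.
28.085/203.771 = 0.1378 → 13.78%.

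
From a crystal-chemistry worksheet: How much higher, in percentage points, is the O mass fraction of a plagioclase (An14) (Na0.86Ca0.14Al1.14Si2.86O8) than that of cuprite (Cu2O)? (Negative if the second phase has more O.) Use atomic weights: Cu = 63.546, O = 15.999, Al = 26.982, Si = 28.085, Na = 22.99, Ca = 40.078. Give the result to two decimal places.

37.22 percentage points

O in Na0.86Ca0.14Al1.14Si2.86O8: molar mass 264.457 g/mol; 8×15.999 = 127.992 g → 48.40 wt%.
O in Cu2O: molar mass 143.091 g/mol; 1×15.999 = 15.999 g → 11.18 wt%.
Difference = 48.40 − 11.18 = 37.22 percentage points.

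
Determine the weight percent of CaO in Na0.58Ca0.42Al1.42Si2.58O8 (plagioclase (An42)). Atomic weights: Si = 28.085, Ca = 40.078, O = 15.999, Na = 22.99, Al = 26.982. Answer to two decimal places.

8.76 wt%

Molar mass of Na0.58Ca0.42Al1.42Si2.58O8 = 0.58×22.99 + 0.42×40.078 + 1.42×26.982 + 2.58×28.085 + 8×15.999 = 268.933 g/mol.
Each formula unit contains 0.42 Ca, equivalent to 0.42/1 = 0.4200 mol CaO.
M(CaO) = 1×40.078 + 1×15.999 = 56.077 g/mol.
Mass of CaO per formula unit = 0.4200 × 56.077 = 23.552 g.
CaO wt% = 23.552 / 268.933 × 100 = 8.76%.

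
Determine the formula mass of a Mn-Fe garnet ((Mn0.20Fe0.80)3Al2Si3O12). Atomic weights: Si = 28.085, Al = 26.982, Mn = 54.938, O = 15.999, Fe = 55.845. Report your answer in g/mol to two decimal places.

Mn: 0.60 × 54.938 = 32.9628
Fe: 2.40 × 55.845 = 134.0280
Al: 2 × 26.982 = 53.9640
Si: 3 × 28.085 = 84.2550
O: 12 × 15.999 = 191.9880
Summing the contributions gives the formula mass.

497.20 g/mol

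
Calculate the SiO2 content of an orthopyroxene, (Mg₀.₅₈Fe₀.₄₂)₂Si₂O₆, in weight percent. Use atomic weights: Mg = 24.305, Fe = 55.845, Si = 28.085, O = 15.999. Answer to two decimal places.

Molar mass of (Mg₀.₅₈Fe₀.₄₂)₂Si₂O₆ = 1.16×24.305 + 0.84×55.845 + 2×28.085 + 6×15.999 = 227.268 g/mol.
Each formula unit contains 2 Si, equivalent to 2/1 = 2.0000 mol SiO2.
M(SiO2) = 1×28.085 + 2×15.999 = 60.083 g/mol.
Mass of SiO2 per formula unit = 2.0000 × 60.083 = 120.166 g.
SiO2 wt% = 120.166 / 227.268 × 100 = 52.87%.

52.87 wt%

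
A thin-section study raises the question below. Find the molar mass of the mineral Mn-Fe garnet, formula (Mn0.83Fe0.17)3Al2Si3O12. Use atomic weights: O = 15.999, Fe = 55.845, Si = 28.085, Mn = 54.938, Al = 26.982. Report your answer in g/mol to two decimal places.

M = 2.49*54.938 + 0.51*55.845 + 2*26.982 + 3*28.085 + 12*15.999

495.48 g/mol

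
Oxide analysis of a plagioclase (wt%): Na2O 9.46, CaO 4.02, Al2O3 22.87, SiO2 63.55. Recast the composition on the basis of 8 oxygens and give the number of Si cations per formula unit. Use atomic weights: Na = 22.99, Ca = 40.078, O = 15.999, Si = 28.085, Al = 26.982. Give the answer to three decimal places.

9.46 wt% Na2O ÷ 61.979 g/mol = 0.15263 mol, giving 0.30526 Na and 0.15263 O.
4.02 wt% CaO ÷ 56.077 g/mol = 0.07169 mol, giving 0.07169 Ca and 0.07169 O.
22.87 wt% Al2O3 ÷ 101.961 g/mol = 0.22430 mol, giving 0.44860 Al and 0.67290 O.
63.55 wt% SiO2 ÷ 60.083 g/mol = 1.05770 mol, giving 1.05770 Si and 2.11540 O.
Oxygen sums to 3.01262; scaling by 8/3.01262 = 2.65550 puts the formula on 8 O.
Si: 1.05770 × 2.65550 = 2.809 atoms per formula unit.

2.809 Si apfu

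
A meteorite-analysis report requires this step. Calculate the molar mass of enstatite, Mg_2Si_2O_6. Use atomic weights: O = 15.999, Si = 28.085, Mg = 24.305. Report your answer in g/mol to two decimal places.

M = 2×24.305 + 2×28.085 + 6×15.999

200.77 g/mol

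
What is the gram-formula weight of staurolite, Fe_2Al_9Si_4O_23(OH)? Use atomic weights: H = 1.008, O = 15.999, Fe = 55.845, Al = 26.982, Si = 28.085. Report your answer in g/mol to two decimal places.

851.85 g/mol

Fe: 2 × 55.845 = 111.6900
Al: 9 × 26.982 = 242.8380
Si: 4 × 28.085 = 112.3400
O: 24 × 15.999 = 383.9760
H: 1 × 1.008 = 1.0080
Summing the contributions gives the formula mass.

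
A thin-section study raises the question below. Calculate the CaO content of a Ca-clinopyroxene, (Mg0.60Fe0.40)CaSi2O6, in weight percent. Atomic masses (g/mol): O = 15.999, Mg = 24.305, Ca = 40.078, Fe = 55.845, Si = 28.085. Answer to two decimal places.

24.47 wt%

M((Mg0.60Fe0.40)CaSi2O6) = 229.163 g/mol; M(CaO) = 56.077 g/mol.
Moles CaO per formula unit = 1 Ca ÷ 1 = 1.0000.
CaO fraction = (1.0000 × 56.077) / 229.163 = 56.077/229.163 = 0.2447.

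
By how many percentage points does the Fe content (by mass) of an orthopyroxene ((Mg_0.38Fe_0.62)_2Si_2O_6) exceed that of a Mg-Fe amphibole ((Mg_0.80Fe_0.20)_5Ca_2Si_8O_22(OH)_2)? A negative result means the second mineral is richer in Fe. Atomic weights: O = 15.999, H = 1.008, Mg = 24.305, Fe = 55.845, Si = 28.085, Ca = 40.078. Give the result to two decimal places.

M((Mg_0.38Fe_0.62)_2Si_2O_6) = 239.884 g/mol, so wt% Fe = 69.248/239.884 × 100 = 28.87%.
M((Mg_0.80Fe_0.20)_5Ca_2Si_8O_22(OH)_2) = 843.893 g/mol, so wt% Fe = 55.845/843.893 × 100 = 6.62%.
28.87 − 6.62 = 22.25 pp.

22.25 percentage points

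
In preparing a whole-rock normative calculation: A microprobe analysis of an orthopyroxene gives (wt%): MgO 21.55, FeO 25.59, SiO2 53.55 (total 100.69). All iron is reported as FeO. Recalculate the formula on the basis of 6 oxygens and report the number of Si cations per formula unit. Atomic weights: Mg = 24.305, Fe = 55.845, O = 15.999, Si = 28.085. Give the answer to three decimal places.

MgO: 21.55/40.304 = 0.53469 mol → 0.53469 mol Mg, 0.53469 mol O.
FeO: 25.59/71.844 = 0.35619 mol → 0.35619 mol Fe, 0.35619 mol O.
SiO2: 53.55/60.083 = 0.89127 mol → 0.89127 mol Si, 1.78254 mol O.
Total oxygen = 2.67342 mol. Normalization factor = 6/2.67342 = 2.24432.
Si per 6 O = 0.89127 × 2.24432 = 2.000.

2.000 Si apfu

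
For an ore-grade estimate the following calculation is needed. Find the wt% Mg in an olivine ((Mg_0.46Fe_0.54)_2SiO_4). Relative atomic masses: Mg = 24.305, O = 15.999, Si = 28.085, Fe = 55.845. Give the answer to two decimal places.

12.80 mass %

Formula mass = 0.92·24.305 + 1.08·55.845 + 1·28.085 + 4·15.999 = 174.754 g/mol, of which 22.361 g is Mg.
So Mg makes up 22.361/174.754 = 0.1280 of the mass, i.e. 12.80%.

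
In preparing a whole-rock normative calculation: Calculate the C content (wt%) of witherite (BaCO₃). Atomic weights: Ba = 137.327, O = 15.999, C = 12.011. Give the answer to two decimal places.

Molar mass of BaCO₃: 1*137.327 + 1*12.011 + 3*15.999 = 197.335 g/mol.
Mass of C per formula unit: 1 × 12.011 = 12.011 g.
Weight fraction C = 12.011 / 197.335 = 0.0609.

6.09 wt%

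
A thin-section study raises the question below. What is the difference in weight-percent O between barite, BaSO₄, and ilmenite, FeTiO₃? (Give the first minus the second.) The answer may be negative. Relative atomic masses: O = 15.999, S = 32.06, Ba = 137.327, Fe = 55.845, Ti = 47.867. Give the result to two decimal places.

First mineral: 63.996 g O in 233.383 g formula = 27.42 wt% O.
Second mineral: 47.997 g O in 151.709 g formula = 31.64 wt% O.
27.42% − 31.64% gives a difference of -4.22 percentage points.

-4.22 percentage points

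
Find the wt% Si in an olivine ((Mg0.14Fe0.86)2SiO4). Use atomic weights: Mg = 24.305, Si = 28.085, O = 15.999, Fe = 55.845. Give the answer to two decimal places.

Formula mass = 0.28*24.305 + 1.72*55.845 + 1*28.085 + 4*15.999 = 194.940 g/mol, of which 28.085 g is Si.
So Si makes up 28.085/194.940 = 0.1441 of the mass, i.e. 14.41%.

14.41 weight percent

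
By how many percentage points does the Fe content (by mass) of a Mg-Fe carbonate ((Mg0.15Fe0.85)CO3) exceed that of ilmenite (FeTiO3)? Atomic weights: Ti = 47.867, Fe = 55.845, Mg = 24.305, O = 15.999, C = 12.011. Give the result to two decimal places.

5.91 percentage points

Fe in (Mg0.15Fe0.85)CO3: molar mass 111.122 g/mol; 0.85×55.845 = 47.468 g → 42.72 wt%.
Fe in FeTiO3: molar mass 151.709 g/mol; 1×55.845 = 55.845 g → 36.81 wt%.
Difference = 42.72 − 36.81 = 5.91 percentage points.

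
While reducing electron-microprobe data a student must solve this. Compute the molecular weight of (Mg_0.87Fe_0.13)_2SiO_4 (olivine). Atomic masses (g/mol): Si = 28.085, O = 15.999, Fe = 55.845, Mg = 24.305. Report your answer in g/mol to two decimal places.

148.89 g/mol

The formula mass is the sum 1.74×24.305 + 0.26×55.845 + 1×28.085 + 4×15.999.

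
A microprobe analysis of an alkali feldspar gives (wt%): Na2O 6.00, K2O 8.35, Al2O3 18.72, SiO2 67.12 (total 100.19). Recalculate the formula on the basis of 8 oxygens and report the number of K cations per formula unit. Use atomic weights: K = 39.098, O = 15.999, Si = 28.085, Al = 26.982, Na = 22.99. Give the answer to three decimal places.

0.477 K apfu

6.00 wt% Na2O ÷ 61.979 g/mol = 0.09681 mol, giving 0.19362 Na and 0.09681 O.
8.35 wt% K2O ÷ 94.195 g/mol = 0.08865 mol, giving 0.17730 K and 0.08865 O.
18.72 wt% Al2O3 ÷ 101.961 g/mol = 0.18360 mol, giving 0.36720 Al and 0.55080 O.
67.12 wt% SiO2 ÷ 60.083 g/mol = 1.11712 mol, giving 1.11712 Si and 2.23424 O.
Oxygen sums to 2.97050; scaling by 8/2.97050 = 2.69315 puts the formula on 8 O.
K: 0.17730 × 2.69315 = 0.477 atoms per formula unit.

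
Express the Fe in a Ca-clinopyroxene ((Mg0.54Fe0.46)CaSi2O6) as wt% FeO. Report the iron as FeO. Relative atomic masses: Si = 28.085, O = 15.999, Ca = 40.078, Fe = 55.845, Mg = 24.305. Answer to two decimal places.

M((Mg0.54Fe0.46)CaSi2O6) = 231.055 g/mol; M(FeO) = 71.844 g/mol.
Moles FeO per formula unit = 0.46 Fe ÷ 1 = 0.4600.
FeO fraction = (0.4600 × 71.844) / 231.055 = 33.048/231.055 = 0.1430.

14.30 wt%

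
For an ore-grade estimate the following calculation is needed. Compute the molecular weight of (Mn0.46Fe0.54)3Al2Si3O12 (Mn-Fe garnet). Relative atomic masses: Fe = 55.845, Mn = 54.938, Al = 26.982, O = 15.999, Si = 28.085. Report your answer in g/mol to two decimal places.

496.49 g/mol

Mn: 1.38 × 54.938 = 75.8144
Fe: 1.62 × 55.845 = 90.4689
Al: 2 × 26.982 = 53.9640
Si: 3 × 28.085 = 84.2550
O: 12 × 15.999 = 191.9880
Summing the contributions gives the formula mass.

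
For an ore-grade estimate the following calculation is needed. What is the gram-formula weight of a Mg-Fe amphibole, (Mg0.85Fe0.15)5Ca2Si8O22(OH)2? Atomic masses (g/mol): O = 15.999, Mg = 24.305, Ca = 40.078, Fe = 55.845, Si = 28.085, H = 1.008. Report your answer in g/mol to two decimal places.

836.01 g/mol

M = 4.25·24.305 + 0.75·55.845 + 2·40.078 + 8·28.085 + 24·15.999 + 2·1.008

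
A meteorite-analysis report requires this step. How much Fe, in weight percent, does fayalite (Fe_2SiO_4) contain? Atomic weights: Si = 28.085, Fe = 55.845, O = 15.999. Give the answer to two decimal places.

Formula mass = 2*55.845 + 1*28.085 + 4*15.999 = 203.771 g/mol, of which 111.690 g is Fe.
So Fe makes up 111.690/203.771 = 0.5481 of the mass, i.e. 54.81%.

54.81 weight percent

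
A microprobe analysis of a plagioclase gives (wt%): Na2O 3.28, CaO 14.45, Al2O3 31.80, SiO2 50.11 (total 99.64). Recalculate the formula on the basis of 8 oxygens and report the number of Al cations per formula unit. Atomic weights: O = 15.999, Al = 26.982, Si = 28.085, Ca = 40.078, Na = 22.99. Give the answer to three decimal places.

1.712 Al apfu

Na2O: 3.28/61.979 = 0.05292 mol → 0.10584 mol Na, 0.05292 mol O.
CaO: 14.45/56.077 = 0.25768 mol → 0.25768 mol Ca, 0.25768 mol O.
Al2O3: 31.80/101.961 = 0.31188 mol → 0.62376 mol Al, 0.93564 mol O.
SiO2: 50.11/60.083 = 0.83401 mol → 0.83401 mol Si, 1.66802 mol O.
Total oxygen = 2.91426 mol. Normalization factor = 8/2.91426 = 2.74512.
Al per 8 O = 0.62376 × 2.74512 = 1.712.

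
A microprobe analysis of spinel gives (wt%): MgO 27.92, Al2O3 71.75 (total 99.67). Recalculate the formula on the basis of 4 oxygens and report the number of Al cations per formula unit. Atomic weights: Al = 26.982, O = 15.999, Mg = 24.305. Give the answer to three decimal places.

27.92 wt% MgO ÷ 40.304 g/mol = 0.69274 mol, giving 0.69274 Mg and 0.69274 O.
71.75 wt% Al2O3 ÷ 101.961 g/mol = 0.70370 mol, giving 1.40740 Al and 2.11110 O.
Oxygen sums to 2.80384; scaling by 4/2.80384 = 1.42661 puts the formula on 4 O.
Al: 1.40740 × 1.42661 = 2.008 atoms per formula unit.

2.008 Al apfu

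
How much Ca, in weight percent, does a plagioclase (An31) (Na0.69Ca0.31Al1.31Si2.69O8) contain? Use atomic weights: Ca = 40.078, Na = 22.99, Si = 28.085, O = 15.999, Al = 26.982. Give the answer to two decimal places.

4.65 weight percent

M(Na0.69Ca0.31Al1.31Si2.69O8) = 267.174 g/mol.
Ca contributes 0.31 × 40.078 = 12.424 g per mole.
12.424/267.174 = 0.0465 → 4.65%.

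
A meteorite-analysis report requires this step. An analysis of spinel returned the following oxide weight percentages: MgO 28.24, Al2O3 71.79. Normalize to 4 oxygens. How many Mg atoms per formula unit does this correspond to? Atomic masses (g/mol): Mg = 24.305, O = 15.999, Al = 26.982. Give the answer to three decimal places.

0.996 Mg apfu

28.24 wt% MgO ÷ 40.304 g/mol = 0.70067 mol, giving 0.70067 Mg and 0.70067 O.
71.79 wt% Al2O3 ÷ 101.961 g/mol = 0.70409 mol, giving 1.40818 Al and 2.11227 O.
Oxygen sums to 2.81294; scaling by 4/2.81294 = 1.42200 puts the formula on 4 O.
Mg: 0.70067 × 1.42200 = 0.996 atoms per formula unit.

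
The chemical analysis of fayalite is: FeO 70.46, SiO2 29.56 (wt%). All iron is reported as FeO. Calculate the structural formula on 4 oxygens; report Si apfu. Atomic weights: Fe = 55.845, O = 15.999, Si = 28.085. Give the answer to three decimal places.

1.002 Si apfu

70.46 wt% FeO ÷ 71.844 g/mol = 0.98074 mol, giving 0.98074 Fe and 0.98074 O.
29.56 wt% SiO2 ÷ 60.083 g/mol = 0.49199 mol, giving 0.49199 Si and 0.98398 O.
Oxygen sums to 1.96472; scaling by 4/1.96472 = 2.03591 puts the formula on 4 O.
Si: 0.49199 × 2.03591 = 1.002 atoms per formula unit.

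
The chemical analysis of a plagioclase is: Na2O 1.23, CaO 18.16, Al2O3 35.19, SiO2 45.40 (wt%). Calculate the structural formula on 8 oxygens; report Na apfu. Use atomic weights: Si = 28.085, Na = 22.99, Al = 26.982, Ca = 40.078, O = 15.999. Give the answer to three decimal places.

1.23 wt% Na2O ÷ 61.979 g/mol = 0.01985 mol, giving 0.03970 Na and 0.01985 O.
18.16 wt% CaO ÷ 56.077 g/mol = 0.32384 mol, giving 0.32384 Ca and 0.32384 O.
35.19 wt% Al2O3 ÷ 101.961 g/mol = 0.34513 mol, giving 0.69026 Al and 1.03539 O.
45.40 wt% SiO2 ÷ 60.083 g/mol = 0.75562 mol, giving 0.75562 Si and 1.51124 O.
Oxygen sums to 2.89032; scaling by 8/2.89032 = 2.76786 puts the formula on 8 O.
Na: 0.03970 × 2.76786 = 0.110 atoms per formula unit.

0.110 Na apfu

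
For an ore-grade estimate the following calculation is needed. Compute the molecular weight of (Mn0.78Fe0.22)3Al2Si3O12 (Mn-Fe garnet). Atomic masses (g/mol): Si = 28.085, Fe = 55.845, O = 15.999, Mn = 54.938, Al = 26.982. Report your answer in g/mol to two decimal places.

495.62 g/mol

The formula mass is the sum 2.34*54.938 + 0.66*55.845 + 2*26.982 + 3*28.085 + 12*15.999.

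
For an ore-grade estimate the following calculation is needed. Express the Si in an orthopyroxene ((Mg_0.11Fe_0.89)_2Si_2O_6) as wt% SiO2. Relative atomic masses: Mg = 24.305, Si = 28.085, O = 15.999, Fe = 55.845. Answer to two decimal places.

46.77 wt%

M((Mg_0.11Fe_0.89)_2Si_2O_6) = 256.915 g/mol; M(SiO2) = 60.083 g/mol.
Moles SiO2 per formula unit = 2 Si ÷ 1 = 2.0000.
SiO2 fraction = (2.0000 × 60.083) / 256.915 = 120.166/256.915 = 0.4677.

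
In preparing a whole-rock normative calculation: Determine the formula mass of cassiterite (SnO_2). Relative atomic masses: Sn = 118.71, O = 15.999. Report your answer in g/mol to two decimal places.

The formula mass is the sum 1·118.71 + 2·15.999.

150.71 g/mol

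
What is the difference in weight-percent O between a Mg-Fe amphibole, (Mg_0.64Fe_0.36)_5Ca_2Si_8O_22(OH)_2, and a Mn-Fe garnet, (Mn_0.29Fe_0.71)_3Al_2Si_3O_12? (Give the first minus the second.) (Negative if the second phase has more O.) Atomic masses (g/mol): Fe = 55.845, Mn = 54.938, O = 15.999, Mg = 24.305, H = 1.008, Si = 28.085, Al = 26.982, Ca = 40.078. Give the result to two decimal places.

5.55 percentage points

O in (Mg_0.64Fe_0.36)_5Ca_2Si_8O_22(OH)_2: molar mass 869.125 g/mol; 24×15.999 = 383.976 g → 44.18 wt%.
O in (Mn_0.29Fe_0.71)_3Al_2Si_3O_12: molar mass 496.953 g/mol; 12×15.999 = 191.988 g → 38.63 wt%.
Difference = 44.18 − 38.63 = 5.55 percentage points.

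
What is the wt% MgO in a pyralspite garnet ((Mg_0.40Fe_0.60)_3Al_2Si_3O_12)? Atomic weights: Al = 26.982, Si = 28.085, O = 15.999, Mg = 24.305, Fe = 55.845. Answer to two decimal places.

10.52 wt%

Formula mass = 459.894 g/mol.
1.20 Mg → 1.2000 mol MgO per formula unit; M(MgO) = 40.304, so MgO mass = 48.365 g.
48.365/459.894 × 100 = 10.52 wt%.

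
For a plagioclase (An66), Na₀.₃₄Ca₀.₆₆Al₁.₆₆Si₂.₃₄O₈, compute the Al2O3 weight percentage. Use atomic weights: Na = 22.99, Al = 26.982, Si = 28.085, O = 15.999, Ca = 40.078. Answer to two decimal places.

M(Na₀.₃₄Ca₀.₆₆Al₁.₆₆Si₂.₃₄O₈) = 272.769 g/mol; M(Al2O3) = 101.961 g/mol.
Moles Al2O3 per formula unit = 1.66 Al ÷ 2 = 0.8300.
Al2O3 fraction = (0.8300 × 101.961) / 272.769 = 84.628/272.769 = 0.3103.

31.03 wt%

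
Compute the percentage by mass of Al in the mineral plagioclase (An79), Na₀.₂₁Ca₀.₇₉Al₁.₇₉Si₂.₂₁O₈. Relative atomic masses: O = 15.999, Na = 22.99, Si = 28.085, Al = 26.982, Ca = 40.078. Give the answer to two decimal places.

Molar mass of Na₀.₂₁Ca₀.₇₉Al₁.₇₉Si₂.₂₁O₈: 0.21×22.99 + 0.79×40.078 + 1.79×26.982 + 2.21×28.085 + 8×15.999 = 274.847 g/mol.
Mass of Al per formula unit: 1.79 × 26.982 = 48.298 g.
Weight fraction Al = 48.298 / 274.847 = 0.1757.

17.57 wt%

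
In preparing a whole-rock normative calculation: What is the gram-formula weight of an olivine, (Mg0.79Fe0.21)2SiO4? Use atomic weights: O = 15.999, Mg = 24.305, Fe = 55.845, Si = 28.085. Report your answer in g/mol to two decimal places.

The formula mass is the sum 1.58*24.305 + 0.42*55.845 + 1*28.085 + 4*15.999.

153.94 g/mol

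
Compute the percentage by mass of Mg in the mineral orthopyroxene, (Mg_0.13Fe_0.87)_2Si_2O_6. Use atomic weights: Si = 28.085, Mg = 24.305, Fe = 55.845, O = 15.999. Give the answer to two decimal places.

2.47 wt%

Molar mass of (Mg_0.13Fe_0.87)_2Si_2O_6: 0.26·24.305 + 1.74·55.845 + 2·28.085 + 6·15.999 = 255.654 g/mol.
Mass of Mg per formula unit: 0.26 × 24.305 = 6.319 g.
Weight fraction Mg = 6.319 / 255.654 = 0.0247.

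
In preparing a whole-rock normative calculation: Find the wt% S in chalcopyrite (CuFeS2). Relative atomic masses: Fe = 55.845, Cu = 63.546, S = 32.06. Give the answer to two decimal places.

34.94 mass %

Formula mass = 1×63.546 + 1×55.845 + 2×32.06 = 183.511 g/mol, of which 64.120 g is S.
So S makes up 64.120/183.511 = 0.3494 of the mass, i.e. 34.94%.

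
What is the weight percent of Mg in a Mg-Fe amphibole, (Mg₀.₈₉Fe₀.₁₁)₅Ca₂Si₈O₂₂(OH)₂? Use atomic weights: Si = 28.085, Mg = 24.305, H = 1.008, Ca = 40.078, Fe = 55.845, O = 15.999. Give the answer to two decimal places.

13.04 weight percent

Formula mass = 4.45×24.305 + 0.55×55.845 + 2×40.078 + 8×28.085 + 24×15.999 + 2×1.008 = 829.700 g/mol, of which 108.157 g is Mg.
So Mg makes up 108.157/829.700 = 0.1304 of the mass, i.e. 13.04%.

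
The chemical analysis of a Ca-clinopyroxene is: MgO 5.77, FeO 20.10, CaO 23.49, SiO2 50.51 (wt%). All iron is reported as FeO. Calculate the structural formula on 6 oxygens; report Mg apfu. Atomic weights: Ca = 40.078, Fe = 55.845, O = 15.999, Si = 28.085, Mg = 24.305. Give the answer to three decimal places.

5.77 wt% MgO ÷ 40.304 g/mol = 0.14316 mol, giving 0.14316 Mg and 0.14316 O.
20.10 wt% FeO ÷ 71.844 g/mol = 0.27977 mol, giving 0.27977 Fe and 0.27977 O.
23.49 wt% CaO ÷ 56.077 g/mol = 0.41889 mol, giving 0.41889 Ca and 0.41889 O.
50.51 wt% SiO2 ÷ 60.083 g/mol = 0.84067 mol, giving 0.84067 Si and 1.68134 O.
Oxygen sums to 2.52316; scaling by 6/2.52316 = 2.37797 puts the formula on 6 O.
Mg: 0.14316 × 2.37797 = 0.340 atoms per formula unit.

0.340 Mg apfu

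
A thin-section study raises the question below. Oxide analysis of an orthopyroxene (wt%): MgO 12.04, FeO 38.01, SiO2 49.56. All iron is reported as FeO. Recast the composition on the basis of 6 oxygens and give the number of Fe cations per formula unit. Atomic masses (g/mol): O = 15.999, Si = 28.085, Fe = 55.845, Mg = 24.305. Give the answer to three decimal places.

1.281 Fe apfu

MgO: 12.04/40.304 = 0.29873 mol → 0.29873 mol Mg, 0.29873 mol O.
FeO: 38.01/71.844 = 0.52906 mol → 0.52906 mol Fe, 0.52906 mol O.
SiO2: 49.56/60.083 = 0.82486 mol → 0.82486 mol Si, 1.64972 mol O.
Total oxygen = 2.47751 mol. Normalization factor = 6/2.47751 = 2.42179.
Fe per 6 O = 0.52906 × 2.42179 = 1.281.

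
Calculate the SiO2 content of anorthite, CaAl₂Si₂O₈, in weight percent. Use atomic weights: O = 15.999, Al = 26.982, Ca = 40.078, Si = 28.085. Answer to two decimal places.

Molar mass of CaAl₂Si₂O₈ = 1×40.078 + 2×26.982 + 2×28.085 + 8×15.999 = 278.204 g/mol.
Each formula unit contains 2 Si, equivalent to 2/1 = 2.0000 mol SiO2.
M(SiO2) = 1×28.085 + 2×15.999 = 60.083 g/mol.
Mass of SiO2 per formula unit = 2.0000 × 60.083 = 120.166 g.
SiO2 wt% = 120.166 / 278.204 × 100 = 43.19%.

43.19 wt%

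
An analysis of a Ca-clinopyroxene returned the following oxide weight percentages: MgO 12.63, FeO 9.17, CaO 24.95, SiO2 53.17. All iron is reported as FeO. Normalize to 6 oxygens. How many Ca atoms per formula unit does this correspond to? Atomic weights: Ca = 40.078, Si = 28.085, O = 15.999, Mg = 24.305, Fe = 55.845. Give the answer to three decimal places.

1.005 Ca apfu

12.63 wt% MgO ÷ 40.304 g/mol = 0.31337 mol, giving 0.31337 Mg and 0.31337 O.
9.17 wt% FeO ÷ 71.844 g/mol = 0.12764 mol, giving 0.12764 Fe and 0.12764 O.
24.95 wt% CaO ÷ 56.077 g/mol = 0.44492 mol, giving 0.44492 Ca and 0.44492 O.
53.17 wt% SiO2 ÷ 60.083 g/mol = 0.88494 mol, giving 0.88494 Si and 1.76988 O.
Oxygen sums to 2.65581; scaling by 6/2.65581 = 2.25920 puts the formula on 6 O.
Ca: 0.44492 × 2.25920 = 1.005 atoms per formula unit.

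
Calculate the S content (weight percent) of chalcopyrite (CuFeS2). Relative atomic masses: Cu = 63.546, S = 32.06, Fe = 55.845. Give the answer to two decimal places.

Molar mass of CuFeS2: 1*63.546 + 1*55.845 + 2*32.06 = 183.511 g/mol.
Mass of S per formula unit: 2 × 32.06 = 64.120 g.
Weight fraction S = 64.120 / 183.511 = 0.3494.

34.94 weight percent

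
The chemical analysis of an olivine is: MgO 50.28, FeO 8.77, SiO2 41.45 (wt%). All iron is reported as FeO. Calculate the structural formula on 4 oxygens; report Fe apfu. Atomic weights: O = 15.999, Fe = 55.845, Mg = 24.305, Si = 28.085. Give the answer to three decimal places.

MgO (M=40.304): mol = 1.24752; Mg = 1.24752, O = 1.24752.
FeO (M=71.844): mol = 0.12207; Fe = 0.12207, O = 0.12207.
SiO2 (M=60.083): mol = 0.68988; Si = 0.68988, O = 1.37976.
ΣO = 2.74935; factor = 4/ΣO = 1.45489.
Fe apfu = 0.12207 × 1.45489 = 0.178.

0.178 Fe apfu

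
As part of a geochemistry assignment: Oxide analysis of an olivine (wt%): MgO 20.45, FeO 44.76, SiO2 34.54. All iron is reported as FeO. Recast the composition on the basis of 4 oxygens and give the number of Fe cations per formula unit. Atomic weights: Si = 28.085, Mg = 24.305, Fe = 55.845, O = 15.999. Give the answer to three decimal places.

20.45 wt% MgO ÷ 40.304 g/mol = 0.50739 mol, giving 0.50739 Mg and 0.50739 O.
44.76 wt% FeO ÷ 71.844 g/mol = 0.62302 mol, giving 0.62302 Fe and 0.62302 O.
34.54 wt% SiO2 ÷ 60.083 g/mol = 0.57487 mol, giving 0.57487 Si and 1.14974 O.
Oxygen sums to 2.28015; scaling by 4/2.28015 = 1.75427 puts the formula on 4 O.
Fe: 0.62302 × 1.75427 = 1.093 atoms per formula unit.

1.093 Fe apfu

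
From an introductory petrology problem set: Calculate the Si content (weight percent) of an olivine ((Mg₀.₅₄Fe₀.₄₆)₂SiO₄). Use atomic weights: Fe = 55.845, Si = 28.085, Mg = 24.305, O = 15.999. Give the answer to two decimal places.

16.55 weight percent

Formula mass = 1.08*24.305 + 0.92*55.845 + 1*28.085 + 4*15.999 = 169.708 g/mol, of which 28.085 g is Si.
So Si makes up 28.085/169.708 = 0.1655 of the mass, i.e. 16.55%.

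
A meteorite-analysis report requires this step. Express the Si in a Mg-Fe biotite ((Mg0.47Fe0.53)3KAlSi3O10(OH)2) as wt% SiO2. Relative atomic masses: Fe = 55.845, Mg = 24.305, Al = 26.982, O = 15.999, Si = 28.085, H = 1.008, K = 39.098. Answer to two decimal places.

Formula mass = 467.403 g/mol.
3 Si → 3.0000 mol SiO2 per formula unit; M(SiO2) = 60.083, so SiO2 mass = 180.249 g.
180.249/467.403 × 100 = 38.56 wt%.

38.56 wt%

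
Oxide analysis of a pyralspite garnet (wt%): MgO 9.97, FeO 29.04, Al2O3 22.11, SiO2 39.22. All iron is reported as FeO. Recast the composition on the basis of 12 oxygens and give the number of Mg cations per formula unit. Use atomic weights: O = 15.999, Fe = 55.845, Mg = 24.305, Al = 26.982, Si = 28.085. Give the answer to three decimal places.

MgO: 9.97/40.304 = 0.24737 mol → 0.24737 mol Mg, 0.24737 mol O.
FeO: 29.04/71.844 = 0.40421 mol → 0.40421 mol Fe, 0.40421 mol O.
Al2O3: 22.11/101.961 = 0.21685 mol → 0.43370 mol Al, 0.65055 mol O.
SiO2: 39.22/60.083 = 0.65276 mol → 0.65276 mol Si, 1.30552 mol O.
Total oxygen = 2.60765 mol. Normalization factor = 12/2.60765 = 4.60184.
Mg per 12 O = 0.24737 × 4.60184 = 1.138.

1.138 Mg apfu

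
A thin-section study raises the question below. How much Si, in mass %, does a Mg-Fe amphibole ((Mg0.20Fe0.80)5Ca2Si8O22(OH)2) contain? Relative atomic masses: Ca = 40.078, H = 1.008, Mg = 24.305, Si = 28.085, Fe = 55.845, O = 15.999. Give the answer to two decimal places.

23.94 mass %

Formula mass = 1·24.305 + 4·55.845 + 2·40.078 + 8·28.085 + 24·15.999 + 2·1.008 = 938.513 g/mol, of which 224.680 g is Si.
So Si makes up 224.680/938.513 = 0.2394 of the mass, i.e. 23.94%.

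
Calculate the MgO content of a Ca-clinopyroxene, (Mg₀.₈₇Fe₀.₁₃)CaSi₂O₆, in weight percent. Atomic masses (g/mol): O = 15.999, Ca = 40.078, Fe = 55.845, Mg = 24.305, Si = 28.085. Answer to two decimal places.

15.89 wt%

Formula mass = 220.647 g/mol.
0.87 Mg → 0.8700 mol MgO per formula unit; M(MgO) = 40.304, so MgO mass = 35.064 g.
35.064/220.647 × 100 = 15.89 wt%.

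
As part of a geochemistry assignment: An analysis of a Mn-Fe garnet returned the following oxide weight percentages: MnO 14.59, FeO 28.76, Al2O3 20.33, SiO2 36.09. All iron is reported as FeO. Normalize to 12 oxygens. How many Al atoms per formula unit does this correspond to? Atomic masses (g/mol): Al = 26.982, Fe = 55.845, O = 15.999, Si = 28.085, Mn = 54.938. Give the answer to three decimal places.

1.989 Al apfu

MnO (M=70.937): mol = 0.20568; Mn = 0.20568, O = 0.20568.
FeO (M=71.844): mol = 0.40031; Fe = 0.40031, O = 0.40031.
Al2O3 (M=101.961): mol = 0.19939; Al = 0.39878, O = 0.59817.
SiO2 (M=60.083): mol = 0.60067; Si = 0.60067, O = 1.20134.
ΣO = 2.40550; factor = 12/ΣO = 4.98857.
Al apfu = 0.39878 × 4.98857 = 1.989.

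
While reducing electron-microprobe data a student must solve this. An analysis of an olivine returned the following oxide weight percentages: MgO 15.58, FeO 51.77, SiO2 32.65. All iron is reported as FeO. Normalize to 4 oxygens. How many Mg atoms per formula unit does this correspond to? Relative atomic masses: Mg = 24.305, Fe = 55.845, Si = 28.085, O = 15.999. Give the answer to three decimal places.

0.705 Mg apfu

MgO: 15.58/40.304 = 0.38656 mol → 0.38656 mol Mg, 0.38656 mol O.
FeO: 51.77/71.844 = 0.72059 mol → 0.72059 mol Fe, 0.72059 mol O.
SiO2: 32.65/60.083 = 0.54341 mol → 0.54341 mol Si, 1.08682 mol O.
Total oxygen = 2.19397 mol. Normalization factor = 4/2.19397 = 1.82318.
Mg per 4 O = 0.38656 × 1.82318 = 0.705.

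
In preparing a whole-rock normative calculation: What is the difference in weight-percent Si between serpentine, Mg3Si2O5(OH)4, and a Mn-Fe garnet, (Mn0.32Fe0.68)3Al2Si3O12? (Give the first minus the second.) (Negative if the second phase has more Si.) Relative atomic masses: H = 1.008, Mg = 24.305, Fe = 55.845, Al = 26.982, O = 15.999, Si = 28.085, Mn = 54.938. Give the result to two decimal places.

3.31 percentage points

M(Mg3Si2O5(OH)4) = 277.108 g/mol, so wt% Si = 56.170/277.108 × 100 = 20.27%.
M((Mn0.32Fe0.68)3Al2Si3O12) = 496.871 g/mol, so wt% Si = 84.255/496.871 × 100 = 16.96%.
20.27 − 16.96 = 3.31 pp.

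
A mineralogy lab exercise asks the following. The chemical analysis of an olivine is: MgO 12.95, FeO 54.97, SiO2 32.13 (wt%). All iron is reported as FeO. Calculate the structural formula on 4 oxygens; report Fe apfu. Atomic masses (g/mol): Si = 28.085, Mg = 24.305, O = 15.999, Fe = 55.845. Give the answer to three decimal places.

1.420 Fe apfu

MgO: 12.95/40.304 = 0.32131 mol → 0.32131 mol Mg, 0.32131 mol O.
FeO: 54.97/71.844 = 0.76513 mol → 0.76513 mol Fe, 0.76513 mol O.
SiO2: 32.13/60.083 = 0.53476 mol → 0.53476 mol Si, 1.06952 mol O.
Total oxygen = 2.15596 mol. Normalization factor = 4/2.15596 = 1.85532.
Fe per 4 O = 0.76513 × 1.85532 = 1.420.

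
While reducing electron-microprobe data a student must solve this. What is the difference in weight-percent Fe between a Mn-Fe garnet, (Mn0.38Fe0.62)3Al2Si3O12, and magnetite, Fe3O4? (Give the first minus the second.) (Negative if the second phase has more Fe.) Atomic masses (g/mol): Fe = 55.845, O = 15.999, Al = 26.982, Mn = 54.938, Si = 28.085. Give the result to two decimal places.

-51.45 percentage points

M((Mn0.38Fe0.62)3Al2Si3O12) = 496.708 g/mol, so wt% Fe = 103.872/496.708 × 100 = 20.91%.
M(Fe3O4) = 231.531 g/mol, so wt% Fe = 167.535/231.531 × 100 = 72.36%.
20.91 − 72.36 = -51.45 pp.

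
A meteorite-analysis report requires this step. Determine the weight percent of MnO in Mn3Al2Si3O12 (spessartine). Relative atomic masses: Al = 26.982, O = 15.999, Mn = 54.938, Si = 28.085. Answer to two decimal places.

42.99 wt%

Formula mass = 495.021 g/mol.
3 Mn → 3.0000 mol MnO per formula unit; M(MnO) = 70.937, so MnO mass = 212.811 g.
212.811/495.021 × 100 = 42.99 wt%.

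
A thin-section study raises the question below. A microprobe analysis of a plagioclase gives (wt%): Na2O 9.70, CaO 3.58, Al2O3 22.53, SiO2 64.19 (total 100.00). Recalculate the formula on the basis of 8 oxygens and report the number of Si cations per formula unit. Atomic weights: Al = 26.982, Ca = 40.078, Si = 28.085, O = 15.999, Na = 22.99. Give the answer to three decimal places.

Na2O: 9.70/61.979 = 0.15650 mol → 0.31300 mol Na, 0.15650 mol O.
CaO: 3.58/56.077 = 0.06384 mol → 0.06384 mol Ca, 0.06384 mol O.
Al2O3: 22.53/101.961 = 0.22097 mol → 0.44194 mol Al, 0.66291 mol O.
SiO2: 64.19/60.083 = 1.06836 mol → 1.06836 mol Si, 2.13672 mol O.
Total oxygen = 3.01997 mol. Normalization factor = 8/3.01997 = 2.64903.
Si per 8 O = 1.06836 × 2.64903 = 2.830.

2.830 Si apfu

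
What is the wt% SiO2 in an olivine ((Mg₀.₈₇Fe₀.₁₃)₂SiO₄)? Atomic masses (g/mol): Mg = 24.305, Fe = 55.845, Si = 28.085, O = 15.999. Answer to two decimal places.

Formula mass = 148.891 g/mol.
1 Si → 1.0000 mol SiO2 per formula unit; M(SiO2) = 60.083, so SiO2 mass = 60.083 g.
60.083/148.891 × 100 = 40.35 wt%.

40.35 wt%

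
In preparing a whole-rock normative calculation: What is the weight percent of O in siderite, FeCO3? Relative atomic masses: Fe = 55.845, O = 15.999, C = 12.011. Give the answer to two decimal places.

Molar mass of FeCO3: 1*55.845 + 1*12.011 + 3*15.999 = 115.853 g/mol.
Mass of O per formula unit: 3 × 15.999 = 47.997 g.
Weight fraction O = 47.997 / 115.853 = 0.4143.

41.43 weight percent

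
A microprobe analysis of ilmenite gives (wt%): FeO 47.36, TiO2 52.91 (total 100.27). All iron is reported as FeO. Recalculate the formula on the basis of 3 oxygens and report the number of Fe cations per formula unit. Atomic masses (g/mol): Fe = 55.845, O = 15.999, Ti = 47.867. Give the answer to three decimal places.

FeO (M=71.844): mol = 0.65921; Fe = 0.65921, O = 0.65921.
TiO2 (M=79.865): mol = 0.66249; Ti = 0.66249, O = 1.32498.
ΣO = 1.98419; factor = 3/ΣO = 1.51195.
Fe apfu = 0.65921 × 1.51195 = 0.997.

0.997 Fe apfu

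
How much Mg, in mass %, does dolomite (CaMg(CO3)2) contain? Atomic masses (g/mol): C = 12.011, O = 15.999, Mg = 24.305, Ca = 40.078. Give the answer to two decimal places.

13.18 mass %

Molar mass of CaMg(CO3)2: 1×40.078 + 1×24.305 + 2×12.011 + 6×15.999 = 184.399 g/mol.
Mass of Mg per formula unit: 1 × 24.305 = 24.305 g.
Weight fraction Mg = 24.305 / 184.399 = 0.1318.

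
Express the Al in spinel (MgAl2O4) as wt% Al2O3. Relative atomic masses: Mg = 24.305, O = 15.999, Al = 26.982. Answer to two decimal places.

Molar mass of MgAl2O4 = 1×24.305 + 2×26.982 + 4×15.999 = 142.265 g/mol.
Each formula unit contains 2 Al, equivalent to 2/2 = 1.0000 mol Al2O3.
M(Al2O3) = 2×26.982 + 3×15.999 = 101.961 g/mol.
Mass of Al2O3 per formula unit = 1.0000 × 101.961 = 101.961 g.
Al2O3 wt% = 101.961 / 142.265 × 100 = 71.67%.

71.67 wt%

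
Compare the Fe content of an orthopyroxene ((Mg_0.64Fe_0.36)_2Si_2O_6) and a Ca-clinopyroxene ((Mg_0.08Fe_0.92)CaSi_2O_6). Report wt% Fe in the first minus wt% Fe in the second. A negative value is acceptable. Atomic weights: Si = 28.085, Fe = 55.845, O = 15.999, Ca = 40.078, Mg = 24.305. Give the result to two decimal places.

M((Mg_0.64Fe_0.36)_2Si_2O_6) = 223.483 g/mol, so wt% Fe = 40.208/223.483 × 100 = 17.99%.
M((Mg_0.08Fe_0.92)CaSi_2O_6) = 245.564 g/mol, so wt% Fe = 51.377/245.564 × 100 = 20.92%.
17.99 − 20.92 = -2.93 pp.

-2.93 percentage points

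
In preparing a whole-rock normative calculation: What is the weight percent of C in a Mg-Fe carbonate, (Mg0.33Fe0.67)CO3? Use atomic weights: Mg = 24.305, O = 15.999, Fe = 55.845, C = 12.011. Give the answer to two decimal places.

Molar mass of (Mg0.33Fe0.67)CO3: 0.33*24.305 + 0.67*55.845 + 1*12.011 + 3*15.999 = 105.445 g/mol.
Mass of C per formula unit: 1 × 12.011 = 12.011 g.
Weight fraction C = 12.011 / 105.445 = 0.1139.

11.39 mass %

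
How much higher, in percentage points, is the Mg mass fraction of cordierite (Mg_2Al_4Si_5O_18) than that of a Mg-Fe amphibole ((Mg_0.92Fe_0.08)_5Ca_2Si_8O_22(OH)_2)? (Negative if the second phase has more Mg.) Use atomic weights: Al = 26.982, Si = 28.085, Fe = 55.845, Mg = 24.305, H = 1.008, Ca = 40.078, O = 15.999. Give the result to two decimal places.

First mineral: 48.610 g Mg in 584.945 g formula = 8.31 wt% Mg.
Second mineral: 111.803 g Mg in 824.969 g formula = 13.55 wt% Mg.
8.31% − 13.55% gives a difference of -5.24 percentage points.

-5.24 percentage points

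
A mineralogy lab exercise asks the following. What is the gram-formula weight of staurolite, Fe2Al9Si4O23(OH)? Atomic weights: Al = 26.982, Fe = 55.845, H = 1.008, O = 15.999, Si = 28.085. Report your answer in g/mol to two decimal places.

851.85 g/mol

Fe: 2 × 55.845 = 111.6900
Al: 9 × 26.982 = 242.8380
Si: 4 × 28.085 = 112.3400
O: 24 × 15.999 = 383.9760
H: 1 × 1.008 = 1.0080
Summing the contributions gives the formula mass.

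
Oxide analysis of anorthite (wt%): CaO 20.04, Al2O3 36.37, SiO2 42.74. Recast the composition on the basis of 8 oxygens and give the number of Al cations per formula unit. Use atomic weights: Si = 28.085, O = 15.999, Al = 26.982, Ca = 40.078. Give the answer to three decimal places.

2.002 Al apfu

CaO (M=56.077): mol = 0.35737; Ca = 0.35737, O = 0.35737.
Al2O3 (M=101.961): mol = 0.35671; Al = 0.71342, O = 1.07013.
SiO2 (M=60.083): mol = 0.71135; Si = 0.71135, O = 1.42270.
ΣO = 2.85020; factor = 8/ΣO = 2.80682.
Al apfu = 0.71342 × 2.80682 = 2.002.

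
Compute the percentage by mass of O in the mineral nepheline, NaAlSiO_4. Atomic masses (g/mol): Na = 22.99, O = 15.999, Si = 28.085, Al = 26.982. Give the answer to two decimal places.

45.05 wt%

Molar mass of NaAlSiO_4: 1·22.99 + 1·26.982 + 1·28.085 + 4·15.999 = 142.053 g/mol.
Mass of O per formula unit: 4 × 15.999 = 63.996 g.
Weight fraction O = 63.996 / 142.053 = 0.4505.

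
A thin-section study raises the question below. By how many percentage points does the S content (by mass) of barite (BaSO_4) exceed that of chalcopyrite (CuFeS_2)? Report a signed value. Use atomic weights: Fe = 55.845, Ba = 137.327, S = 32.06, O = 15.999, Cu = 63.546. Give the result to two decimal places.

First mineral: 32.060 g S in 233.383 g formula = 13.74 wt% S.
Second mineral: 64.120 g S in 183.511 g formula = 34.94 wt% S.
13.74% − 34.94% gives a difference of -21.20 percentage points.

-21.20 percentage points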